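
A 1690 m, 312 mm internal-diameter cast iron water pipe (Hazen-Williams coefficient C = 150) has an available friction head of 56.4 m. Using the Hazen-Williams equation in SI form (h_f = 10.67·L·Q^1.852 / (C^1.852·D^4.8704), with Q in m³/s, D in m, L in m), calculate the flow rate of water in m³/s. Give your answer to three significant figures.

Rearranging: Q = [h_f·C^1.852·D^4.8704 / (10.67·L)]^(1/1.852)
Q = [56.4·150^1.852·0.312^4.8704 / (10.67·1690)]^0.540 = 0.3114 m³/s

Q ≈ 0.311 m³/s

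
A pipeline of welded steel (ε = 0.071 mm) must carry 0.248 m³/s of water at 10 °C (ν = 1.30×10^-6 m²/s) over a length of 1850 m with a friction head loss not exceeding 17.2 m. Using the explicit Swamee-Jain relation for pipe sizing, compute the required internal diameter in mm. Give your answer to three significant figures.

D ≈ 388 mm

Swamee-Jain (Type III): D = 0.66·[ε^1.25·(LQ²/(gh_f))^4.75 + ν·Q^9.4·(L/(gh_f))^5.2]^0.04
LQ²/(gh_f) = 0.6743; L/(gh_f) = 10.96
Term 1 = ε^1.25·(…)^4.75 = 1.00×10^-6; Term 2 = ν·Q^9.4·(…)^5.2 = 6.76×10^-7
D = 0.66·(1.00×10^-6 + 6.76×10^-7)^0.04 = 0.3877 m = 388 mm
Check: V = 2.10 m/s, Re = 6.26×10^5, f = 0.01506, h_f = 16.2 m ≈ 17.2 m ✓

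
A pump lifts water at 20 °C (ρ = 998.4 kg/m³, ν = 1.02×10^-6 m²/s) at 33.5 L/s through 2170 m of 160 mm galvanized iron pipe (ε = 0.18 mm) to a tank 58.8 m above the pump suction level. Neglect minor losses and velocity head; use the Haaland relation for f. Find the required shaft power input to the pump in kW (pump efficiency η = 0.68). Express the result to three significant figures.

V = 4Q/(πD²) = 1.666 m/s; Re = 2.61×10^5; ε/D = 0.00112; f = 0.02114
h_f = f(L/D)V²/2g = 40.58 m
Total head H = z + h_f = 58.8 + 40.58 = 99.38 m
P_hyd = ρgQH = 998.4·9.81·0.0335·99.38 = 32.61 kW
P_shaft = P_hyd/η = 32.61/0.68 = 47.95 kW

P_shaft ≈ 48.0 kW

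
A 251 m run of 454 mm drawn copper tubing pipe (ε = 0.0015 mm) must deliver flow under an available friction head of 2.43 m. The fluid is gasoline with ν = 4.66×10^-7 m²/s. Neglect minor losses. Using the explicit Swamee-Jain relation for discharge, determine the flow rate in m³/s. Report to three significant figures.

Swamee-Jain (Type II): Q = -0.965·√(gD⁵h_f/L)·ln[ε/(3.7D) + √(3.17ν²L/(gD³h_f))]
√(gD⁵h_f/L) = √(9.81·0.454⁵·2.43/251) = 0.04280
ε/(3.7D) = 8.93×10^-7; √(3.17ν²L/(gD³h_f)) = 8.80×10^-6
Q = -0.965·0.04280·ln(9.694×10^-6) = 0.4768 m³/s
Check: V = 2.95 m/s, Re = 2.87×10^6, f = 0.009955, h_f = 2.43 m ≈ 2.43 m ✓

Q ≈ 0.477 m³/s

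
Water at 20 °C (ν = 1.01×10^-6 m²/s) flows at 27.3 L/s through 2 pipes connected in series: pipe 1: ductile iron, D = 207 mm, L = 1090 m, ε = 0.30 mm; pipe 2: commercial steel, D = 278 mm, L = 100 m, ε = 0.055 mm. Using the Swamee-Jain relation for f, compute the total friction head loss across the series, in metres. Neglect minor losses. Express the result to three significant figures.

H ≈ 4.13 m

Pipe 1: V = 0.8112 m/s, Re = 1.66×10^5, ε/D = 0.00145, f = 0.02302, h_1 = f(L/D)V²/2g = 4.066 m
Pipe 2: V = 0.4498 m/s, Re = 1.24×10^5, ε/D = 1.98×10^-4, f = 0.01834, h_2 = f(L/D)V²/2g = 0.06802 m
Series → Q common, losses add: H = Σh = 4.134 m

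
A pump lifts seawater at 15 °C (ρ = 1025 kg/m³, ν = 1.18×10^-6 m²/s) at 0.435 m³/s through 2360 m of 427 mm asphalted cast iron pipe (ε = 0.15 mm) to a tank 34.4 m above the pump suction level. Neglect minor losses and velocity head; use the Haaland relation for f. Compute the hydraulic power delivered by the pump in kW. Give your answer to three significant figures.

P_hyd ≈ 332 kW

V = 4Q/(πD²) = 3.038 m/s; Re = 1.10×10^6; ε/D = 3.51×10^-4; f = 0.01600
h_f = f(L/D)V²/2g = 41.59 m
Total head H = z + h_f = 34.4 + 41.59 = 75.99 m
P_hyd = ρgQH = 1025·9.81·0.435·75.99 = 332.4 kW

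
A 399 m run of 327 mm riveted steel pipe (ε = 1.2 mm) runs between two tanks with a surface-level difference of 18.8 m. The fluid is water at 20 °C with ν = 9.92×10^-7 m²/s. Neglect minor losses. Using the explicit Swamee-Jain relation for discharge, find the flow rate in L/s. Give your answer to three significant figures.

Q ≈ 277 L/s

Swamee-Jain (Type II): Q = -0.965·√(gD⁵h_f/L)·ln[ε/(3.7D) + √(3.17ν²L/(gD³h_f))]
√(gD⁵h_f/L) = √(9.81·0.327⁵·18.8/399) = 0.04157
ε/(3.7D) = 9.92×10^-4; √(3.17ν²L/(gD³h_f)) = 1.39×10^-5
Q = -0.965·0.04157·ln(0.001006) = 0.2769 m³/s
Check: V = 3.30 m/s, Re = 1.09×10^6, f = 0.02788, h_f = 18.8 m ≈ 18.8 m ✓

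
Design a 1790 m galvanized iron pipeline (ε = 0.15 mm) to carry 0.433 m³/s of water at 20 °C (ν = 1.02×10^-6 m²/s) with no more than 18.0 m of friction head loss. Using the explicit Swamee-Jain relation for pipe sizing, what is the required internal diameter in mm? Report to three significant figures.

D ≈ 483 mm

Swamee-Jain (Type III): D = 0.66·[ε^1.25·(LQ²/(gh_f))^4.75 + ν·Q^9.4·(L/(gh_f))^5.2]^0.04
LQ²/(gh_f) = 1.901; L/(gh_f) = 10.14
Term 1 = ε^1.25·(…)^4.75 = 3.51×10^-4; Term 2 = ν·Q^9.4·(…)^5.2 = 6.64×10^-5
D = 0.66·(3.51×10^-4 + 6.64×10^-5)^0.04 = 0.4834 m = 483 mm
Check: V = 2.36 m/s, Re = 1.12×10^6, f = 0.01578, h_f = 16.6 m ≈ 18.0 m ✓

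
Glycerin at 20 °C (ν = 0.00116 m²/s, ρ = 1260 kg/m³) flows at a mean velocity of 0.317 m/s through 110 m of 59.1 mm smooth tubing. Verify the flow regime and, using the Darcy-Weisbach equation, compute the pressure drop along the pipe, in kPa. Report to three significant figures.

Δp ≈ 467 kPa

Re = VD/ν = 0.317·0.05910/0.00116 = 16.2 → laminar (Re < 2300)
f = 64/Re = 3.963
h_f = f(L/D)V²/(2g) = 3.963·(110/0.05910)·0.317²/(2·9.81) = 37.78 m
Δp = ρg·h_f = 1260·9.81·37.78 = 466.9 kPa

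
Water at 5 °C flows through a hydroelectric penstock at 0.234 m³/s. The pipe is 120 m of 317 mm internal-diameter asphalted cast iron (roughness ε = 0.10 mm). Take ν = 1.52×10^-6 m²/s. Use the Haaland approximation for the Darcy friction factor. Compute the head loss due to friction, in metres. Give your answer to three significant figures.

h_f ≈ 2.73 m

V = 4Q/(πD²) = 4·0.234/(π·0.317²) = 2.965 m/s
Re = VD/ν = 2.965·0.317/1.52×10^-6 = 6.18×10^5 → turbulent
ε/D = 0.10/317 = 3.15×10^-4
Haaland: f = 0.01608
h_f = f(L/D)V²/(2g) = 0.01608·(120/0.317)·2.965²/(2·9.81) = 2.727 m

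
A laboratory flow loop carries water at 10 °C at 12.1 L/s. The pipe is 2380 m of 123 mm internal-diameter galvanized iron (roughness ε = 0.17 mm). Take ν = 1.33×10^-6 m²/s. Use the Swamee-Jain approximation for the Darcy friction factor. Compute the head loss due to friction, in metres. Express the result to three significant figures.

V = 4Q/(πD²) = 4·0.0121/(π·0.123²) = 1.018 m/s
Re = VD/ν = 1.018·0.123/1.33×10^-6 = 9.42×10^4 → turbulent
ε/D = 0.17/123 = 0.00138
Swamee-Jain: f = 0.02370
h_f = f(L/D)V²/(2g) = 0.02370·(2380/0.123)·1.018²/(2·9.81) = 24.24 m

h_f ≈ 24.2 m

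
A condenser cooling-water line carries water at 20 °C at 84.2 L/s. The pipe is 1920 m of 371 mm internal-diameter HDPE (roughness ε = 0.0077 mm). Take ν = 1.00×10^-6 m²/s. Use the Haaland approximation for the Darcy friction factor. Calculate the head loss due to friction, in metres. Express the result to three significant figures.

h_f ≈ 2.34 m

V = 4Q/(πD²) = 4·0.0842/(π·0.371²) = 0.7789 m/s
Re = VD/ν = 0.7789·0.371/1.00×10^-6 = 2.89×10^5 → turbulent
ε/D = 0.0077/371 = 2.08×10^-5
Haaland: f = 0.01461
h_f = f(L/D)V²/(2g) = 0.01461·(1920/0.371)·0.7789²/(2·9.81) = 2.338 m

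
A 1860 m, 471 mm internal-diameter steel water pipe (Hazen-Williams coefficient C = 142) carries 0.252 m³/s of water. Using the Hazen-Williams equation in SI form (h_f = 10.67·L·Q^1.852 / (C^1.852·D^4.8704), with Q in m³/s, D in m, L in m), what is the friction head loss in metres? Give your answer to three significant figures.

h_f ≈ 6.25 m

h_f = 10.67·1860·0.252^1.852 / (142^1.852·0.471^4.8704) = 6.245 m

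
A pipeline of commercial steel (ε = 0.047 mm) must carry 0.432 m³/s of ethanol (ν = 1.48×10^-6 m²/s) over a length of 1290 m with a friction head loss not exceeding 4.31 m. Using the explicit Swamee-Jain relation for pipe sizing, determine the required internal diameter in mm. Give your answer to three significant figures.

Swamee-Jain (Type III): D = 0.66·[ε^1.25·(LQ²/(gh_f))^4.75 + ν·Q^9.4·(L/(gh_f))^5.2]^0.04
LQ²/(gh_f) = 5.694; L/(gh_f) = 30.51
Term 1 = ε^1.25·(…)^4.75 = 0.0151; Term 2 = ν·Q^9.4·(…)^5.2 = 0.0290
D = 0.66·(0.0151 + 0.0290)^0.04 = 0.5825 m = 583 mm
Check: V = 1.62 m/s, Re = 6.38×10^5, f = 0.01383, h_f = 4.10 m ≈ 4.31 m ✓

D ≈ 583 mm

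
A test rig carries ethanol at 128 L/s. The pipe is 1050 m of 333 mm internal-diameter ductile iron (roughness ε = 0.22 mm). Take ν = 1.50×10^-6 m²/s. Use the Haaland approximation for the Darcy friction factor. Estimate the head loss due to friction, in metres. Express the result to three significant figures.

h_f ≈ 6.55 m

V = 4Q/(πD²) = 4·0.128/(π·0.333²) = 1.470 m/s
Re = VD/ν = 1.470·0.333/1.50×10^-6 = 3.26×10^5 → turbulent
ε/D = 0.22/333 = 6.61×10^-4
Haaland: f = 0.01887
h_f = f(L/D)V²/(2g) = 0.01887·(1050/0.333)·1.470²/(2·9.81) = 6.550 m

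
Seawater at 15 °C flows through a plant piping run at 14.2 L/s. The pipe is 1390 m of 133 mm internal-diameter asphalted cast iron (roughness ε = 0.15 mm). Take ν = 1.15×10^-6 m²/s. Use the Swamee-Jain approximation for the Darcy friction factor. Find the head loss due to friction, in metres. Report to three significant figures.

V = 4Q/(πD²) = 4·0.0142/(π·0.133²) = 1.022 m/s
Re = VD/ν = 1.022·0.133/1.15×10^-6 = 1.18×10^5 → turbulent
ε/D = 0.15/133 = 0.00113
Swamee-Jain: f = 0.02246
h_f = f(L/D)V²/(2g) = 0.02246·(1390/0.133)·1.022²/(2·9.81) = 12.50 m

h_f ≈ 12.5 m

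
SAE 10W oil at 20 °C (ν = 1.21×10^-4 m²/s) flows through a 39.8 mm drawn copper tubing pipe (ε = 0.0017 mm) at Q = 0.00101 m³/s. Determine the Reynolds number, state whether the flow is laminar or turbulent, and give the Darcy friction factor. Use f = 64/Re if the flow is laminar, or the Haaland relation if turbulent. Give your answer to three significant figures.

Re ≈ 267; laminar; f = 64/Re ≈ 0.240

V = 4Q/(πD²) = 0.8118 m/s
Re = VD/ν = 0.8118·0.0398/1.21×10^-4 = 267
Re < 2300 → laminar → f = 64/Re = 0.2397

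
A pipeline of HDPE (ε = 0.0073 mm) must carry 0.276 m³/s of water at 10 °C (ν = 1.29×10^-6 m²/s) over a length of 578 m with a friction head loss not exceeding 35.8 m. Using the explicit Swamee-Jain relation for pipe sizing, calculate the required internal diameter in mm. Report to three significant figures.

Swamee-Jain (Type III): D = 0.66·[ε^1.25·(LQ²/(gh_f))^4.75 + ν·Q^9.4·(L/(gh_f))^5.2]^0.04
LQ²/(gh_f) = 0.1254; L/(gh_f) = 1.646
Term 1 = ε^1.25·(…)^4.75 = 1.98×10^-11; Term 2 = ν·Q^9.4·(…)^5.2 = 9.56×10^-11
D = 0.66·(1.98×10^-11 + 9.56×10^-11)^0.04 = 0.2643 m = 264 mm
Check: V = 5.03 m/s, Re = 1.03×10^6, f = 0.01220, h_f = 34.4 m ≈ 35.8 m ✓

D ≈ 264 mm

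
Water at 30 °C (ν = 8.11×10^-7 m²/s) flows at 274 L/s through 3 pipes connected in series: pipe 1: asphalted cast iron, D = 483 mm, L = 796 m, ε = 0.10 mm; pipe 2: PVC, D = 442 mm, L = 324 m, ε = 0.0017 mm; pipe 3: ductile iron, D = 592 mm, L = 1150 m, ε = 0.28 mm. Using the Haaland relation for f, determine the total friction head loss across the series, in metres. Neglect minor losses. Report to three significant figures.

Pipe 1: V = 1.495 m/s, Re = 8.91×10^5, ε/D = 2.07×10^-4, f = 0.01477, h_1 = f(L/D)V²/2g = 2.774 m
Pipe 2: V = 1.786 m/s, Re = 9.73×10^5, ε/D = 3.85×10^-6, f = 0.01170, h_2 = f(L/D)V²/2g = 1.394 m
Pipe 3: V = 0.9954 m/s, Re = 7.27×10^5, ε/D = 4.73×10^-4, f = 0.01715, h_3 = f(L/D)V²/2g = 1.682 m
Series → Q common, losses add: H = Σh = 5.850 m

H ≈ 5.85 m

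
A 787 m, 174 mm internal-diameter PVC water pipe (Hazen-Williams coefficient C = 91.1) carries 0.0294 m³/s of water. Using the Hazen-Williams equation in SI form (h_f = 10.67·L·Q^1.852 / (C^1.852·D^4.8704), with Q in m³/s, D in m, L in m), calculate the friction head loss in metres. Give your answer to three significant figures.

h_f = 10.67·787·0.0294^1.852 / (91.1^1.852·0.174^4.8704) = 14.37 m

h_f ≈ 14.4 m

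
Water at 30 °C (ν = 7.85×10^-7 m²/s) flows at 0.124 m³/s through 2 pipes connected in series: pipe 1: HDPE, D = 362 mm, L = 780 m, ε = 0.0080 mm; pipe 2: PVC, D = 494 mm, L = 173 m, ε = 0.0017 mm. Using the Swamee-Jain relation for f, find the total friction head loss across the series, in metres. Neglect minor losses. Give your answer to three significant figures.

Pipe 1: V = 1.205 m/s, Re = 5.56×10^5, ε/D = 2.21×10^-5, f = 0.01322, h_1 = f(L/D)V²/2g = 2.107 m
Pipe 2: V = 0.6470 m/s, Re = 4.07×10^5, ε/D = 3.44×10^-6, f = 0.01363, h_2 = f(L/D)V²/2g = 0.1019 m
Series → Q common, losses add: H = Σh = 2.209 m

H ≈ 2.21 m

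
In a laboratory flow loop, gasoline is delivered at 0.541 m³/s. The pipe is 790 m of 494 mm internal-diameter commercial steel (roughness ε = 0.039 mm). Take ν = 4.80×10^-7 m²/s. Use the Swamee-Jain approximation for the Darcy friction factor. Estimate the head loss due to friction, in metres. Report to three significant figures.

h_f ≈ 7.94 m

V = 4Q/(πD²) = 4·0.541/(π·0.494²) = 2.823 m/s
Re = VD/ν = 2.823·0.494/4.80×10^-7 = 2.90×10^6 → turbulent
ε/D = 0.039/494 = 7.89×10^-5
Swamee-Jain: f = 0.01223
h_f = f(L/D)V²/(2g) = 0.01223·(790/0.494)·2.823²/(2·9.81) = 7.941 m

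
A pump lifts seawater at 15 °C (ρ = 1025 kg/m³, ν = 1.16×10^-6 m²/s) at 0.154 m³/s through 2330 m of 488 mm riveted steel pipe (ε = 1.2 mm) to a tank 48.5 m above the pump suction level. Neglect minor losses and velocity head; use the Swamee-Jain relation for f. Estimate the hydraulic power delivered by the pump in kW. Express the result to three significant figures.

V = 4Q/(πD²) = 0.8234 m/s; Re = 3.46×10^5; ε/D = 0.00246; f = 0.02535
h_f = f(L/D)V²/2g = 4.182 m
Total head H = z + h_f = 48.5 + 4.182 = 52.68 m
P_hyd = ρgQH = 1025·9.81·0.154·52.68 = 81.58 kW

P_hyd ≈ 81.6 kW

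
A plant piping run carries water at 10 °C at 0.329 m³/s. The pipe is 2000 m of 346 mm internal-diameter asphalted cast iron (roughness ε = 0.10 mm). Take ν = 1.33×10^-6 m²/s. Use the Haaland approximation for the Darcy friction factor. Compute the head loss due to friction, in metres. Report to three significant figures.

V = 4Q/(πD²) = 4·0.329/(π·0.346²) = 3.499 m/s
Re = VD/ν = 3.499·0.346/1.33×10^-6 = 9.10×10^5 → turbulent
ε/D = 0.10/346 = 2.89×10^-4
Haaland: f = 0.01556
h_f = f(L/D)V²/(2g) = 0.01556·(2000/0.346)·3.499²/(2·9.81) = 56.13 m

h_f ≈ 56.1 m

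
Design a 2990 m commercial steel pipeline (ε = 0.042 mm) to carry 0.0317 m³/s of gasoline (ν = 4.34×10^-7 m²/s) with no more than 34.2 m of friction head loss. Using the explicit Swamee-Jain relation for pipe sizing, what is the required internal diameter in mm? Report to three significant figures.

D ≈ 165 mm

Swamee-Jain (Type III): D = 0.66·[ε^1.25·(LQ²/(gh_f))^4.75 + ν·Q^9.4·(L/(gh_f))^5.2]^0.04
LQ²/(gh_f) = 0.008956; L/(gh_f) = 8.912
Term 1 = ε^1.25·(…)^4.75 = 6.33×10^-16; Term 2 = ν·Q^9.4·(…)^5.2 = 3.07×10^-16
D = 0.66·(6.33×10^-16 + 3.07×10^-16)^0.04 = 0.1654 m = 165 mm
Check: V = 1.48 m/s, Re = 5.62×10^5, f = 0.01586, h_f = 31.8 m ≈ 34.2 m ✓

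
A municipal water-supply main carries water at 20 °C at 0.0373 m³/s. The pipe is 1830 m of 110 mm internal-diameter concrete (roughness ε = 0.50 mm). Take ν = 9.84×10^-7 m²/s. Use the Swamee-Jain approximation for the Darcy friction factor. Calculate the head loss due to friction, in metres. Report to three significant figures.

V = 4Q/(πD²) = 4·0.0373/(π·0.110²) = 3.925 m/s
Re = VD/ν = 3.925·0.110/9.84×10^-7 = 4.39×10^5 → turbulent
ε/D = 0.50/110 = 0.00455
Swamee-Jain: f = 0.02985
h_f = f(L/D)V²/(2g) = 0.02985·(1830/0.110)·3.925²/(2·9.81) = 389.9 m

h_f ≈ 390 m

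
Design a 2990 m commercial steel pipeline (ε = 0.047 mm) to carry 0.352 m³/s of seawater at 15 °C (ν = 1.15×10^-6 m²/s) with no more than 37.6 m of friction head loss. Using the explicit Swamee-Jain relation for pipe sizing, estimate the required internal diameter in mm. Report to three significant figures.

D ≈ 411 mm

Swamee-Jain (Type III): D = 0.66·[ε^1.25·(LQ²/(gh_f))^4.75 + ν·Q^9.4·(L/(gh_f))^5.2]^0.04
LQ²/(gh_f) = 1.004; L/(gh_f) = 8.106
Term 1 = ε^1.25·(…)^4.75 = 3.97×10^-6; Term 2 = ν·Q^9.4·(…)^5.2 = 3.34×10^-6
D = 0.66·(3.97×10^-6 + 3.34×10^-6)^0.04 = 0.4113 m = 411 mm
Check: V = 2.65 m/s, Re = 9.48×10^5, f = 0.01377, h_f = 35.8 m ≈ 37.6 m ✓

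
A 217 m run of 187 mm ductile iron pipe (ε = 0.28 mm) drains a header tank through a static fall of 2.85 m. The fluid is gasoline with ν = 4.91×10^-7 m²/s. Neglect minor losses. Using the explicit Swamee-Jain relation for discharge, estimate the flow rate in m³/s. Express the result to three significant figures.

Swamee-Jain (Type II): Q = -0.965·√(gD⁵h_f/L)·ln[ε/(3.7D) + √(3.17ν²L/(gD³h_f))]
√(gD⁵h_f/L) = √(9.81·0.187⁵·2.85/217) = 0.005428
ε/(3.7D) = 4.05×10^-4; √(3.17ν²L/(gD³h_f)) = 3.01×10^-5
Q = -0.965·0.005428·ln(4.348×10^-4) = 0.04054 m³/s
Check: V = 1.48 m/s, Re = 5.62×10^5, f = 0.02223, h_f = 2.87 m ≈ 2.85 m ✓

Q ≈ 0.0405 m³/s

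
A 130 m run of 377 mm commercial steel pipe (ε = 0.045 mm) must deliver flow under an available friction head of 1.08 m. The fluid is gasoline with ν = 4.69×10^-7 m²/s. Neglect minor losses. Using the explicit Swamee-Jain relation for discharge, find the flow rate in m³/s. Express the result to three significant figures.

Swamee-Jain (Type II): Q = -0.965·√(gD⁵h_f/L)·ln[ε/(3.7D) + √(3.17ν²L/(gD³h_f))]
√(gD⁵h_f/L) = √(9.81·0.377⁵·1.08/130) = 0.02491
ε/(3.7D) = 3.23×10^-5; √(3.17ν²L/(gD³h_f)) = 1.26×10^-5
Q = -0.965·0.02491·ln(4.490×10^-5) = 0.2407 m³/s
Check: V = 2.16 m/s, Re = 1.73×10^6, f = 0.01330, h_f = 1.09 m ≈ 1.08 m ✓

Q ≈ 0.241 m³/s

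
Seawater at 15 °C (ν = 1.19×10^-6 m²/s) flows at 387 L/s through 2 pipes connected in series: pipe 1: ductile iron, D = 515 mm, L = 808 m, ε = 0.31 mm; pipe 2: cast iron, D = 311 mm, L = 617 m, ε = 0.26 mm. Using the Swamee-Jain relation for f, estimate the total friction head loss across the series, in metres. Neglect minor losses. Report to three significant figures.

Pipe 1: V = 1.858 m/s, Re = 8.04×10^5, ε/D = 6.02×10^-4, f = 0.01806, h_1 = f(L/D)V²/2g = 4.986 m
Pipe 2: V = 5.094 m/s, Re = 1.33×10^6, ε/D = 8.36×10^-4, f = 0.01915, h_2 = f(L/D)V²/2g = 50.25 m
Series → Q common, losses add: H = Σh = 55.24 m

H ≈ 55.2 m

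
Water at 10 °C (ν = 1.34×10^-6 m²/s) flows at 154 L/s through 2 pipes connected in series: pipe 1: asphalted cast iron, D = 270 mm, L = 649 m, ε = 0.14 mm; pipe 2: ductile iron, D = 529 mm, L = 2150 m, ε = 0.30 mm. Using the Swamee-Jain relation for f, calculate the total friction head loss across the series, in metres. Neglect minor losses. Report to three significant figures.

H ≈ 17.7 m

Pipe 1: V = 2.690 m/s, Re = 5.42×10^5, ε/D = 5.19×10^-4, f = 0.01782, h_1 = f(L/D)V²/2g = 15.80 m
Pipe 2: V = 0.7007 m/s, Re = 2.77×10^5, ε/D = 5.67×10^-4, f = 0.01881, h_2 = f(L/D)V²/2g = 1.913 m
Series → Q common, losses add: H = Σh = 17.71 m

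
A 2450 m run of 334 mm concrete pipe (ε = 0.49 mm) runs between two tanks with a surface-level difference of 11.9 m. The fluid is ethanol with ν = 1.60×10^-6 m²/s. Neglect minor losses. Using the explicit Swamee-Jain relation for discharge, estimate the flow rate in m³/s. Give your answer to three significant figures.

Q ≈ 0.104 m³/s

Swamee-Jain (Type II): Q = -0.965·√(gD⁵h_f/L)·ln[ε/(3.7D) + √(3.17ν²L/(gD³h_f))]
√(gD⁵h_f/L) = √(9.81·0.334⁵·11.9/2450) = 0.01407
ε/(3.7D) = 3.97×10^-4; √(3.17ν²L/(gD³h_f)) = 6.76×10^-5
Q = -0.965·0.01407·ln(4.641×10^-4) = 0.1042 m³/s
Check: V = 1.19 m/s, Re = 2.48×10^5, f = 0.02266, h_f = 12.0 m ≈ 11.9 m ✓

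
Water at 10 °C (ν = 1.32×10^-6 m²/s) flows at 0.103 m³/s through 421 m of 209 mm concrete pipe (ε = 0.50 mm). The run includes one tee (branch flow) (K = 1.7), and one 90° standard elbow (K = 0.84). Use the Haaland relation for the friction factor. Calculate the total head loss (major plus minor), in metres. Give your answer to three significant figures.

V = 4Q/(πD²) = 3.002 m/s; V²/2g = 0.4594 m
Re = 4.75×10^5, ε/D = 0.00239 → f = 0.02493 (Haaland)
Major: h_f = f(L/D)·V²/2g = 0.02493·2014·0.4594 = 23.07 m
Minor: ΣK = 2.54; h_m = ΣK·V²/2g = 1.167 m
Total H_L = 23.07 + 1.167 = 24.23 m

H_L ≈ 24.2 m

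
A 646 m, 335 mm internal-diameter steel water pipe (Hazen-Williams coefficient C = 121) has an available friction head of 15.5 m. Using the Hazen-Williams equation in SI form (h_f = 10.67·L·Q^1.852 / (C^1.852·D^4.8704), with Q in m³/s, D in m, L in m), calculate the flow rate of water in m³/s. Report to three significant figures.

Q ≈ 0.253 m³/s

Rearranging: Q = [h_f·C^1.852·D^4.8704 / (10.67·L)]^(1/1.852)
Q = [15.5·121^1.852·0.335^4.8704 / (10.67·646)]^0.540 = 0.2535 m³/s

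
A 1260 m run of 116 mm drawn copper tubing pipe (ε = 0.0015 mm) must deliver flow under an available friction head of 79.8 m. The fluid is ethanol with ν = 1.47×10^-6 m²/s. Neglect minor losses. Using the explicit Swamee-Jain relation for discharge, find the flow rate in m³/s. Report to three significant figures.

Swamee-Jain (Type II): Q = -0.965·√(gD⁵h_f/L)·ln[ε/(3.7D) + √(3.17ν²L/(gD³h_f))]
√(gD⁵h_f/L) = √(9.81·0.116⁵·79.8/1260) = 0.003612
ε/(3.7D) = 3.49×10^-6; √(3.17ν²L/(gD³h_f)) = 8.40×10^-5
Q = -0.965·0.003612·ln(8.754×10^-5) = 0.03257 m³/s
Check: V = 3.08 m/s, Re = 2.43×10^5, f = 0.01509, h_f = 79.4 m ≈ 79.8 m ✓

Q ≈ 0.0326 m³/s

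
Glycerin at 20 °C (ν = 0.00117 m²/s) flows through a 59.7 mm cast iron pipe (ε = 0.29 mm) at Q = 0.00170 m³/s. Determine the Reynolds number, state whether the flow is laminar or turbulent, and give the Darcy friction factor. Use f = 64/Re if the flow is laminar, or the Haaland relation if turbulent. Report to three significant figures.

V = 4Q/(πD²) = 0.6073 m/s
Re = VD/ν = 0.6073·0.0597/0.00117 = 31.0
Re < 2300 → laminar → f = 64/Re = 2.065

Re ≈ 31.0; laminar; f = 64/Re ≈ 2.07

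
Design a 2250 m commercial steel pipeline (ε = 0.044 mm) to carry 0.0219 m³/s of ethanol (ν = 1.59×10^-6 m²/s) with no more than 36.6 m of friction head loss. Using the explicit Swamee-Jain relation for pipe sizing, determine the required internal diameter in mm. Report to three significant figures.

D ≈ 138 mm

Swamee-Jain (Type III): D = 0.66·[ε^1.25·(LQ²/(gh_f))^4.75 + ν·Q^9.4·(L/(gh_f))^5.2]^0.04
LQ²/(gh_f) = 0.003006; L/(gh_f) = 6.267
Term 1 = ε^1.25·(…)^4.75 = 3.75×10^-18; Term 2 = ν·Q^9.4·(…)^5.2 = 5.57×10^-18
D = 0.66·(3.75×10^-18 + 5.57×10^-18)^0.04 = 0.1375 m = 138 mm
Check: V = 1.47 m/s, Re = 1.28×10^5, f = 0.01893, h_f = 34.3 m ≈ 36.6 m ✓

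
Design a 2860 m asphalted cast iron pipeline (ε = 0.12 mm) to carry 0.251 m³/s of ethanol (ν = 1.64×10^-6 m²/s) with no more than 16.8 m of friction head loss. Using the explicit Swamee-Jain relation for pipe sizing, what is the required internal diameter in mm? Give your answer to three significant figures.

Swamee-Jain (Type III): D = 0.66·[ε^1.25·(LQ²/(gh_f))^4.75 + ν·Q^9.4·(L/(gh_f))^5.2]^0.04
LQ²/(gh_f) = 1.093; L/(gh_f) = 17.35
Term 1 = ε^1.25·(…)^4.75 = 1.92×10^-5; Term 2 = ν·Q^9.4·(…)^5.2 = 1.04×10^-5
D = 0.66·(1.92×10^-5 + 1.04×10^-5)^0.04 = 0.4349 m = 435 mm
Check: V = 1.69 m/s, Re = 4.48×10^5, f = 0.01631, h_f = 15.6 m ≈ 16.8 m ✓

D ≈ 435 mm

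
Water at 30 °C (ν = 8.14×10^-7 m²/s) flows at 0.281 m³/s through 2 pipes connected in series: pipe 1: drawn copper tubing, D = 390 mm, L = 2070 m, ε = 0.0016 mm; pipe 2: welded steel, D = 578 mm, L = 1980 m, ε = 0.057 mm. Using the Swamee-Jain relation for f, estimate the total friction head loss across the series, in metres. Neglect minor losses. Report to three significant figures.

H ≈ 20.0 m

Pipe 1: V = 2.352 m/s, Re = 1.13×10^6, ε/D = 4.10×10^-6, f = 0.01149, h_1 = f(L/D)V²/2g = 17.20 m
Pipe 2: V = 1.071 m/s, Re = 7.60×10^5, ε/D = 9.86×10^-5, f = 0.01382, h_2 = f(L/D)V²/2g = 2.768 m
Series → Q common, losses add: H = Σh = 19.96 m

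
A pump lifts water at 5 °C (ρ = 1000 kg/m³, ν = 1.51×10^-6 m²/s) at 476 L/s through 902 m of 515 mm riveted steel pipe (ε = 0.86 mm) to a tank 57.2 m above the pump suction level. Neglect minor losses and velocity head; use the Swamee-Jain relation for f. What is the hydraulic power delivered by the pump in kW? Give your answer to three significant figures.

V = 4Q/(πD²) = 2.285 m/s; Re = 7.79×10^5; ε/D = 0.00167; f = 0.02270
h_f = f(L/D)V²/2g = 10.58 m
Total head H = z + h_f = 57.2 + 10.58 = 67.78 m
P_hyd = ρgQH = 1000·9.81·0.476·67.78 = 316.5 kW

P_hyd ≈ 317 kW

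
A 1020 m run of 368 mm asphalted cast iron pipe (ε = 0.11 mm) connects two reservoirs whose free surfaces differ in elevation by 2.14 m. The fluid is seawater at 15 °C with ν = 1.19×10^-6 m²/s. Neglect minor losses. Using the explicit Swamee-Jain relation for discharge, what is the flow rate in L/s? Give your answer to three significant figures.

Q ≈ 100 L/s

Swamee-Jain (Type II): Q = -0.965·√(gD⁵h_f/L)·ln[ε/(3.7D) + √(3.17ν²L/(gD³h_f))]
√(gD⁵h_f/L) = √(9.81·0.368⁵·2.14/1020) = 0.01179
ε/(3.7D) = 8.08×10^-5; √(3.17ν²L/(gD³h_f)) = 6.62×10^-5
Q = -0.965·0.01179·ln(1.469×10^-4) = 0.1004 m³/s
Check: V = 0.944 m/s, Re = 2.92×10^5, f = 0.01710, h_f = 2.15 m ≈ 2.14 m ✓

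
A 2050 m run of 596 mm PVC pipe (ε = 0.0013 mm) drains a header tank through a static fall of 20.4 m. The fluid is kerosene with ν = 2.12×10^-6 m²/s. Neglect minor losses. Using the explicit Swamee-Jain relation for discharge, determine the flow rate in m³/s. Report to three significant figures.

Q ≈ 0.870 m³/s

Swamee-Jain (Type II): Q = -0.965·√(gD⁵h_f/L)·ln[ε/(3.7D) + √(3.17ν²L/(gD³h_f))]
√(gD⁵h_f/L) = √(9.81·0.596⁵·20.4/2050) = 0.08568
ε/(3.7D) = 5.90×10^-7; √(3.17ν²L/(gD³h_f)) = 2.63×10^-5
Q = -0.965·0.08568·ln(2.685×10^-5) = 0.8703 m³/s
Check: V = 3.12 m/s, Re = 8.77×10^5, f = 0.01192, h_f = 20.3 m ≈ 20.4 m ✓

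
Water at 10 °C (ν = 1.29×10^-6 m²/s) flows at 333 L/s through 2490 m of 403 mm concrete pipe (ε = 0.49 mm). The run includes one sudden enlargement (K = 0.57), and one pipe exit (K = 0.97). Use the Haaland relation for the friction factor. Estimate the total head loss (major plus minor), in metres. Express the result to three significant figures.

V = 4Q/(πD²) = 2.611 m/s; V²/2g = 0.3474 m
Re = 8.16×10^5, ε/D = 0.00122 → f = 0.02093 (Haaland)
Major: h_f = f(L/D)·V²/2g = 0.02093·6179·0.3474 = 44.92 m
Minor: ΣK = 1.54; h_m = ΣK·V²/2g = 0.5349 m
Total H_L = 44.92 + 0.5349 = 45.45 m

H_L ≈ 45.5 m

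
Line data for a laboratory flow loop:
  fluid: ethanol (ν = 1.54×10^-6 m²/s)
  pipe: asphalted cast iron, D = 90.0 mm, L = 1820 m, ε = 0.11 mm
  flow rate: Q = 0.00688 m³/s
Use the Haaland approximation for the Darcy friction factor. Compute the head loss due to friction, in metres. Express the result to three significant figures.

h_f ≈ 28.6 m

V = 4Q/(πD²) = 4·0.00688/(π·0.0900²) = 1.081 m/s
Re = VD/ν = 1.081·0.0900/1.54×10^-6 = 6.32×10^4 → turbulent
ε/D = 0.11/90.0 = 0.00122
Haaland: f = 0.02369
h_f = f(L/D)V²/(2g) = 0.02369·(1820/0.0900)·1.081²/(2·9.81) = 28.56 m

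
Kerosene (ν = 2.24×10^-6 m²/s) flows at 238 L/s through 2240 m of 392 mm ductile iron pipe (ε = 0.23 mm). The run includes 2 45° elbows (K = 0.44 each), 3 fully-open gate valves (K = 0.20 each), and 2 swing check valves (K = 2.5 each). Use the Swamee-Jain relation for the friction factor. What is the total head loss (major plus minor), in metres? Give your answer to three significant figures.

V = 4Q/(πD²) = 1.972 m/s; V²/2g = 0.1982 m
Re = 3.45×10^5, ε/D = 5.87×10^-4 → f = 0.01865 (Swamee-Jain)
Major: h_f = f(L/D)·V²/2g = 0.01865·5714·0.1982 = 21.12 m
Minor: ΣK = 6.48; h_m = ΣK·V²/2g = 1.284 m
Total H_L = 21.12 + 1.284 = 22.41 m

H_L ≈ 22.4 m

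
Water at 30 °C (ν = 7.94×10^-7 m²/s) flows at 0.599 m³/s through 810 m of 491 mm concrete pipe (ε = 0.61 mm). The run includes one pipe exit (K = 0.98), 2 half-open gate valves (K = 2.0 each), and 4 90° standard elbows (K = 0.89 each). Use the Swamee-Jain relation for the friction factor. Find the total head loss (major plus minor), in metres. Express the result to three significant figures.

V = 4Q/(πD²) = 3.164 m/s; V²/2g = 0.5101 m
Re = 1.96×10^6, ε/D = 0.00124 → f = 0.02091 (Swamee-Jain)
Major: h_f = f(L/D)·V²/2g = 0.02091·1650·0.5101 = 17.59 m
Minor: ΣK = 8.54; h_m = ΣK·V²/2g = 4.356 m
Total H_L = 17.59 + 4.356 = 21.95 m

H_L ≈ 21.9 m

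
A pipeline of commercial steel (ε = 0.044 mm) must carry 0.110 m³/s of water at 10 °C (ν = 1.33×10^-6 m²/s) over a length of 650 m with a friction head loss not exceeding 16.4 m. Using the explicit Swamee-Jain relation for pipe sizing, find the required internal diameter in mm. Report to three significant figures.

Swamee-Jain (Type III): D = 0.66·[ε^1.25·(LQ²/(gh_f))^4.75 + ν·Q^9.4·(L/(gh_f))^5.2]^0.04
LQ²/(gh_f) = 0.04889; L/(gh_f) = 4.040
Term 1 = ε^1.25·(…)^4.75 = 2.13×10^-12; Term 2 = ν·Q^9.4·(…)^5.2 = 1.85×10^-12
D = 0.66·(2.13×10^-12 + 1.85×10^-12)^0.04 = 0.2309 m = 231 mm
Check: V = 2.63 m/s, Re = 4.56×10^5, f = 0.01555, h_f = 15.4 m ≈ 16.4 m ✓

D ≈ 231 mm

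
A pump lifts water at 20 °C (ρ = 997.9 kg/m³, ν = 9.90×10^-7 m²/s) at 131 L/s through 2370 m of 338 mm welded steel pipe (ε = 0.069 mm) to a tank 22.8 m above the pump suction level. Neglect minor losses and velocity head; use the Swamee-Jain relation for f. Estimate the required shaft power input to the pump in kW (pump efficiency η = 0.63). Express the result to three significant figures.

P_shaft ≈ 70.5 kW

V = 4Q/(πD²) = 1.460 m/s; Re = 4.98×10^5; ε/D = 2.04×10^-4; f = 0.01555
h_f = f(L/D)V²/2g = 11.85 m
Total head H = z + h_f = 22.8 + 11.85 = 34.65 m
P_hyd = ρgQH = 997.9·9.81·0.131·34.65 = 44.43 kW
P_shaft = P_hyd/η = 44.43/0.63 = 70.53 kW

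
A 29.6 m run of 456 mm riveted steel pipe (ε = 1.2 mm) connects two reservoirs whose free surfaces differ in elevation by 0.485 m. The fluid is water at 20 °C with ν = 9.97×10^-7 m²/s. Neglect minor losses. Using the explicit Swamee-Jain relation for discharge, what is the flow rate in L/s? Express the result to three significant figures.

Q ≈ 393 L/s

Swamee-Jain (Type II): Q = -0.965·√(gD⁵h_f/L)·ln[ε/(3.7D) + √(3.17ν²L/(gD³h_f))]
√(gD⁵h_f/L) = √(9.81·0.456⁵·0.485/29.6) = 0.05630
ε/(3.7D) = 7.11×10^-4; √(3.17ν²L/(gD³h_f)) = 1.44×10^-5
Q = -0.965·0.05630·ln(7.256×10^-4) = 0.3927 m³/s
Check: V = 2.40 m/s, Re = 1.10×10^6, f = 0.02543, h_f = 0.486 m ≈ 0.485 m ✓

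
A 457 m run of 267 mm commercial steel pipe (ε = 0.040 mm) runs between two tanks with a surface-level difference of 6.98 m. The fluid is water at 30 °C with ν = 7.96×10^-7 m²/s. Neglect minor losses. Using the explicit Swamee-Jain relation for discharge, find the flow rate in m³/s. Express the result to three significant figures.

Q ≈ 0.132 m³/s

Swamee-Jain (Type II): Q = -0.965·√(gD⁵h_f/L)·ln[ε/(3.7D) + √(3.17ν²L/(gD³h_f))]
√(gD⁵h_f/L) = √(9.81·0.267⁵·6.98/457) = 0.01426
ε/(3.7D) = 4.05×10^-5; √(3.17ν²L/(gD³h_f)) = 2.65×10^-5
Q = -0.965·0.01426·ln(6.703×10^-5) = 0.1322 m³/s
Check: V = 2.36 m/s, Re = 7.92×10^5, f = 0.01442, h_f = 7.02 m ≈ 6.98 m ✓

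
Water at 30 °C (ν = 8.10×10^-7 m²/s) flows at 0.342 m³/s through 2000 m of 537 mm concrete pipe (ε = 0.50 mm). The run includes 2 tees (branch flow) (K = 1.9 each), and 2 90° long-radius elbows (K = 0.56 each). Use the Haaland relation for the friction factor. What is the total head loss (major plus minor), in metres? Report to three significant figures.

H_L ≈ 9.06 m

V = 4Q/(πD²) = 1.510 m/s; V²/2g = 0.1162 m
Re = 1.00×10^6, ε/D = 9.31×10^-4 → f = 0.01962 (Haaland)
Major: h_f = f(L/D)·V²/2g = 0.01962·3724·0.1162 = 8.491 m
Minor: ΣK = 4.92; h_m = ΣK·V²/2g = 0.5718 m
Total H_L = 8.491 + 0.5718 = 9.063 m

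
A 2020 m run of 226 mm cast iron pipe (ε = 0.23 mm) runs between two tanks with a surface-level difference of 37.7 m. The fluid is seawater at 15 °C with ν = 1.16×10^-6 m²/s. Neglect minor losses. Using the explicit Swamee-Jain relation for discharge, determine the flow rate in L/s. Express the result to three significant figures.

Q ≈ 80.7 L/s

Swamee-Jain (Type II): Q = -0.965·√(gD⁵h_f/L)·ln[ε/(3.7D) + √(3.17ν²L/(gD³h_f))]
√(gD⁵h_f/L) = √(9.81·0.226⁵·37.7/2020) = 0.01039
ε/(3.7D) = 2.75×10^-4; √(3.17ν²L/(gD³h_f)) = 4.49×10^-5
Q = -0.965·0.01039·ln(3.200×10^-4) = 0.08068 m³/s
Check: V = 2.01 m/s, Re = 3.92×10^5, f = 0.02060, h_f = 38.0 m ≈ 37.7 m ✓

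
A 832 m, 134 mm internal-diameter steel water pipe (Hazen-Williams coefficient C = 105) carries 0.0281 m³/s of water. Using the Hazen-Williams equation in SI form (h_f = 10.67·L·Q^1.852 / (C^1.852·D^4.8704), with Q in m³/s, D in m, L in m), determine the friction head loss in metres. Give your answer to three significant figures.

h_f = 10.67·832·0.0281^1.852 / (105^1.852·0.134^4.8704) = 38.32 m

h_f ≈ 38.3 m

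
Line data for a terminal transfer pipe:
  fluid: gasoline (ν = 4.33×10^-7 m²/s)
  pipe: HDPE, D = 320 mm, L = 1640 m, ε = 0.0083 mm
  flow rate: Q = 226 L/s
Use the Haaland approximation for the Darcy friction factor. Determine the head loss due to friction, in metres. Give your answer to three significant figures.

V = 4Q/(πD²) = 4·0.226/(π·0.320²) = 2.810 m/s
Re = VD/ν = 2.810·0.320/4.33×10^-7 = 2.08×10^6 → turbulent
ε/D = 0.0083/320 = 2.59×10^-5
Haaland: f = 0.01106
h_f = f(L/D)V²/(2g) = 0.01106·(1640/0.320)·2.810²/(2·9.81) = 22.82 m

h_f ≈ 22.8 m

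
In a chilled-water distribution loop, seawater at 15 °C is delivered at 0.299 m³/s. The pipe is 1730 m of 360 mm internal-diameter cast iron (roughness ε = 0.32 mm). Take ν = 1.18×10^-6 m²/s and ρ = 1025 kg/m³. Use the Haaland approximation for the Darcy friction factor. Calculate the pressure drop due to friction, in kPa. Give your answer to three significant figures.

Δp ≈ 413 kPa

V = 4Q/(πD²) = 4·0.299/(π·0.360²) = 2.937 m/s
Re = VD/ν = 2.937·0.360/1.18×10^-6 = 8.96×10^5 → turbulent
ε/D = 0.32/360 = 8.89×10^-4
Haaland: f = 0.01945
h_f = f(L/D)V²/(2g) = 0.01945·(1730/0.360)·2.937²/(2·9.81) = 41.10 m
Δp = ρg·h_f = 1025·9.81·41.10 = 413.2 kPa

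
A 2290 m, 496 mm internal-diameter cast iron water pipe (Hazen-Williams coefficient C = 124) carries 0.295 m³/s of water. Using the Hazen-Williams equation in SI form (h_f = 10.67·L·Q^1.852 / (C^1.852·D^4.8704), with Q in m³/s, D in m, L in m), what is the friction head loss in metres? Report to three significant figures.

h_f = 10.67·2290·0.295^1.852 / (124^1.852·0.496^4.8704) = 10.29 m

h_f ≈ 10.3 m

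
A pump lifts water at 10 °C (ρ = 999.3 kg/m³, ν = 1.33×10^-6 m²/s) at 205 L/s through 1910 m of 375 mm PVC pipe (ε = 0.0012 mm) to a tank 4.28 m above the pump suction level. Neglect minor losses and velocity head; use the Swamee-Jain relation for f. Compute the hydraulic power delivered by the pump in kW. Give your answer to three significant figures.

P_hyd ≈ 32.0 kW

V = 4Q/(πD²) = 1.856 m/s; Re = 5.23×10^5; ε/D = 3.20×10^-6; f = 0.01304
h_f = f(L/D)V²/2g = 11.66 m
Total head H = z + h_f = 4.28 + 11.66 = 15.94 m
P_hyd = ρgQH = 999.3·9.81·0.205·15.94 = 32.03 kW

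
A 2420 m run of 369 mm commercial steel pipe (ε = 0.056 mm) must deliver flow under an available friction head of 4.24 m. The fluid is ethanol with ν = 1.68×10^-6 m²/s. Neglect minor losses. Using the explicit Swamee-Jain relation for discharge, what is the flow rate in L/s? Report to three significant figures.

Q ≈ 92.6 L/s

Swamee-Jain (Type II): Q = -0.965·√(gD⁵h_f/L)·ln[ε/(3.7D) + √(3.17ν²L/(gD³h_f))]
√(gD⁵h_f/L) = √(9.81·0.369⁵·4.24/2420) = 0.01084
ε/(3.7D) = 4.10×10^-5; √(3.17ν²L/(gD³h_f)) = 1.02×10^-4
Q = -0.965·0.01084·ln(1.428×10^-4) = 0.09265 m³/s
Check: V = 0.866 m/s, Re = 1.90×10^5, f = 0.01691, h_f = 4.24 m ≈ 4.24 m ✓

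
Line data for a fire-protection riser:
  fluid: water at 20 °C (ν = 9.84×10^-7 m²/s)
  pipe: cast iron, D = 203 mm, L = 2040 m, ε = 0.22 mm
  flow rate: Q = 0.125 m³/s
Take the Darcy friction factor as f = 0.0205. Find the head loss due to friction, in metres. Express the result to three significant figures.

h_f ≈ 157 m

V = 4Q/(πD²) = 4·0.125/(π·0.203²) = 3.862 m/s
h_f = f(L/D)V²/(2g) = 0.02050·(2040/0.203)·3.862²/(2·9.81) = 156.6 m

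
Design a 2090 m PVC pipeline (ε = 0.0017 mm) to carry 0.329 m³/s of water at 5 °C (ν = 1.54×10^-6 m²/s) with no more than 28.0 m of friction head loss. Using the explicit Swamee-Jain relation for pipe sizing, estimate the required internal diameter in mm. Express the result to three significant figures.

Swamee-Jain (Type III): D = 0.66·[ε^1.25·(LQ²/(gh_f))^4.75 + ν·Q^9.4·(L/(gh_f))^5.2]^0.04
LQ²/(gh_f) = 0.8236; L/(gh_f) = 7.609
Term 1 = ε^1.25·(…)^4.75 = 2.44×10^-8; Term 2 = ν·Q^9.4·(…)^5.2 = 1.71×10^-6
D = 0.66·(2.44×10^-8 + 1.71×10^-6)^0.04 = 0.3882 m = 388 mm
Check: V = 2.78 m/s, Re = 7.01×10^5, f = 0.01242, h_f = 26.3 m ≈ 28.0 m ✓

D ≈ 388 mm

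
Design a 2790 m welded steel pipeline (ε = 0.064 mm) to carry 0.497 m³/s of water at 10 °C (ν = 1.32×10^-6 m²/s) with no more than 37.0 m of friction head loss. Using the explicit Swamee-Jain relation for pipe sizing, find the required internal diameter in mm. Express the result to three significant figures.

Swamee-Jain (Type III): D = 0.66·[ε^1.25·(LQ²/(gh_f))^4.75 + ν·Q^9.4·(L/(gh_f))^5.2]^0.04
LQ²/(gh_f) = 1.899; L/(gh_f) = 7.687
Term 1 = ε^1.25·(…)^4.75 = 1.20×10^-4; Term 2 = ν·Q^9.4·(…)^5.2 = 7.45×10^-5
D = 0.66·(1.20×10^-4 + 7.45×10^-5)^0.04 = 0.4690 m = 469 mm
Check: V = 2.88 m/s, Re = 1.02×10^6, f = 0.01399, h_f = 35.1 m ≈ 37.0 m ✓

D ≈ 469 mm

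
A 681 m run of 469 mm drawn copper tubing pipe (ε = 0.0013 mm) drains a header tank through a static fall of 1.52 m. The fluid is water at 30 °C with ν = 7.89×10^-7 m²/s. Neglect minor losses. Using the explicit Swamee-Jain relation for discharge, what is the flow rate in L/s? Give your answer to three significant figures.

Q ≈ 224 L/s

Swamee-Jain (Type II): Q = -0.965·√(gD⁵h_f/L)·ln[ε/(3.7D) + √(3.17ν²L/(gD³h_f))]
√(gD⁵h_f/L) = √(9.81·0.469⁵·1.52/681) = 0.02229
ε/(3.7D) = 7.49×10^-7; √(3.17ν²L/(gD³h_f)) = 2.96×10^-5
Q = -0.965·0.02229·ln(3.031×10^-5) = 0.2238 m³/s
Check: V = 1.30 m/s, Re = 7.70×10^5, f = 0.01219, h_f = 1.51 m ≈ 1.52 m ✓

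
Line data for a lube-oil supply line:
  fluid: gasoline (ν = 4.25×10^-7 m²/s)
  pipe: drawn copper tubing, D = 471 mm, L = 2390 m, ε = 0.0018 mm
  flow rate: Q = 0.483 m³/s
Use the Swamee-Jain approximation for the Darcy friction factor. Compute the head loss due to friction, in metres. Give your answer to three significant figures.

V = 4Q/(πD²) = 4·0.483/(π·0.471²) = 2.772 m/s
Re = VD/ν = 2.772·0.471/4.25×10^-7 = 3.07×10^6 → turbulent
ε/D = 0.0018/471 = 3.82×10^-6
Swamee-Jain: f = 0.009885
h_f = f(L/D)V²/(2g) = 0.009885·(2390/0.471)·2.772²/(2·9.81) = 19.65 m

h_f ≈ 19.6 m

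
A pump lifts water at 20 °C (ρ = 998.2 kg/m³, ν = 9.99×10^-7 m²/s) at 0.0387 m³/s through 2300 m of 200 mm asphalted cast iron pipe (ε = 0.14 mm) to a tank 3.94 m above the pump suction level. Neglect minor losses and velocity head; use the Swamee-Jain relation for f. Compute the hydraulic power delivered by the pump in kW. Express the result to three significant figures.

V = 4Q/(πD²) = 1.232 m/s; Re = 2.47×10^5; ε/D = 7.00×10^-4; f = 0.01963
h_f = f(L/D)V²/2g = 17.46 m
Total head H = z + h_f = 3.94 + 17.46 = 21.40 m
P_hyd = ρgQH = 998.2·9.81·0.0387·21.40 = 8.108 kW

P_hyd ≈ 8.11 kW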